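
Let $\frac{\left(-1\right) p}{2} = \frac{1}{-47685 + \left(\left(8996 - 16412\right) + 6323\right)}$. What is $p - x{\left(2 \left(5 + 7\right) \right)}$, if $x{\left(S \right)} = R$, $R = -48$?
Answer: $\frac{1170673}{24389} \approx 48.0$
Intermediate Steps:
$x{\left(S \right)} = -48$
$p = \frac{1}{24389}$ ($p = - \frac{2}{-47685 + \left(\left(8996 - 16412\right) + 6323\right)} = - \frac{2}{-47685 + \left(-7416 + 6323\right)} = - \frac{2}{-47685 - 1093} = - \frac{2}{-48778} = \left(-2\right) \left(- \frac{1}{48778}\right) = \frac{1}{24389} \approx 4.1002 \cdot 10^{-5}$)
$p - x{\left(2 \left(5 + 7\right) \right)} = \frac{1}{24389} - -48 = \frac{1}{24389} + 48 = \frac{1170673}{24389}$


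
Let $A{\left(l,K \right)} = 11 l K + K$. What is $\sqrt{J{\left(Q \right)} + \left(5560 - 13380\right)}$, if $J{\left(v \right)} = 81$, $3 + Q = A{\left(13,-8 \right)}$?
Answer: $i \sqrt{7739} \approx 87.972 i$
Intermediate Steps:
$A{\left(l,K \right)} = K + 11 K l$ ($A{\left(l,K \right)} = 11 K l + K = K + 11 K l$)
$Q = -1155$ ($Q = -3 - 8 \left(1 + 11 \cdot 13\right) = -3 - 8 \left(1 + 143\right) = -3 - 1152 = -1155$)
$\sqrt{J{\left(Q \right)} + \left(5560 - 13380\right)} = \sqrt{81 + \left(5560 - 13380\right)} = \sqrt{81 - 7820} = \sqrt{-7739} = i \sqrt{7739}$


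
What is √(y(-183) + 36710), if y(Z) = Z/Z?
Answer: 3*√4079 ≈ 191.60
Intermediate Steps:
y(Z) = 1
√(y(-183) + 36710) = √(1 + 36710) = √36711 = 3*√4079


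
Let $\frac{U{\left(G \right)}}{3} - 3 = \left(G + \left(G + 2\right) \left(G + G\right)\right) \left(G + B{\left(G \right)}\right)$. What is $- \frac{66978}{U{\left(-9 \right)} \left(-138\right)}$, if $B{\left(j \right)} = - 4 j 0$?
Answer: $- \frac{3721}{24150} \approx -0.15408$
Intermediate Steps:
$B{\left(j \right)} = 0$
$U{\left(G \right)} = 9 + 3 G \left(G + 2 G \left(2 + G\right)\right)$ ($U{\left(G \right)} = 9 + 3 \left(G + \left(G + 2\right) \left(G + G\right)\right) \left(G + 0\right) = 9 + 3 \left(G + \left(2 + G\right) 2 G\right) G = 9 + 3 \left(G + 2 G \left(2 + G\right)\right) G = 9 + 3 G \left(G + 2 G \left(2 + G\right)\right)$)
$- \frac{66978}{U{\left(-9 \right)} \left(-138\right)} = - \frac{66978}{\left(9 + 6 \left(-9\right)^{3} + 15 \left(-9\right)^{2}\right) \left(-138\right)} = - \frac{66978}{\left(9 + 6 \left(-729\right) + 15 \cdot 81\right) \left(-138\right)} = - \frac{66978}{\left(9 - 4374 + 1215\right) \left(-138\right)} = - \frac{66978}{\left(-3150\right) \left(-138\right)} = - \frac{66978}{434700} = \left(-66978\right) \frac{1}{434700} = - \frac{3721}{24150}$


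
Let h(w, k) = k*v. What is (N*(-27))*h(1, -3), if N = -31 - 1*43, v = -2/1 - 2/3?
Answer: 15984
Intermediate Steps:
v = -8/3 (v = -2*1 - 2*⅓ = -2 - ⅔ = -8/3 ≈ -2.6667)
h(w, k) = -8*k/3 (h(w, k) = k*(-8/3) = -8*k/3)
N = -74 (N = -31 - 43 = -74)
(N*(-27))*h(1, -3) = (-74*(-27))*(-8/3*(-3)) = 1998*8 = 15984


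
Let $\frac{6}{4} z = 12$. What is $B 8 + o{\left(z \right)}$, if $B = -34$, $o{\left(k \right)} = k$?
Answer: $-264$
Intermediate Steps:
$z = 8$ ($z = \frac{2}{3} \cdot 12 = 8$)
$B 8 + o{\left(z \right)} = \left(-34\right) 8 + 8 = -272 + 8 = -264$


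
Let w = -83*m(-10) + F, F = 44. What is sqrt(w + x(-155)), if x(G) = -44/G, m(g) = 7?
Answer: I*sqrt(12894605)/155 ≈ 23.167*I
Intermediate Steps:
w = -537 (w = -83*7 + 44 = -581 + 44 = -537)
sqrt(w + x(-155)) = sqrt(-537 - 44/(-155)) = sqrt(-537 - 44*(-1/155)) = sqrt(-537 + 44/155) = sqrt(-83191/155) = I*sqrt(12894605)/155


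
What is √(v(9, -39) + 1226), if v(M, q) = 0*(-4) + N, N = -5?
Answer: √1221 ≈ 34.943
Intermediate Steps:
v(M, q) = -5 (v(M, q) = 0*(-4) - 5 = 0 - 5 = -5)
√(v(9, -39) + 1226) = √(-5 + 1226) = √1221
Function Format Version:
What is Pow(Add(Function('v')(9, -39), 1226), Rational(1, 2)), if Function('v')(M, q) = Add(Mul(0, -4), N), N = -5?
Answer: Pow(1221, Rational(1, 2)) ≈ 34.943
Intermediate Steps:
Function('v')(M, q) = -5 (Function('v')(M, q) = Add(Mul(0, -4), -5) = Add(0, -5) = -5)
Pow(Add(Function('v')(9, -39), 1226), Rational(1, 2)) = Pow(Add(-5, 1226), Rational(1, 2)) = Pow(1221, Rational(1, 2))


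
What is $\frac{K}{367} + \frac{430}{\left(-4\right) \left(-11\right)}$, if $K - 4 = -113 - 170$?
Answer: $\frac{72767}{8074} \approx 9.0125$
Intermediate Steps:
$K = -279$ ($K = 4 - 283 = -279$)
$\frac{K}{367} + \frac{430}{\left(-4\right) \left(-11\right)} = - \frac{279}{367} + \frac{430}{\left(-4\right) \left(-11\right)} = \left(-279\right) \frac{1}{367} + \frac{430}{44} = - \frac{279}{367} + 430 \cdot \frac{1}{44} = - \frac{279}{367} + \frac{215}{22} = \frac{72767}{8074}$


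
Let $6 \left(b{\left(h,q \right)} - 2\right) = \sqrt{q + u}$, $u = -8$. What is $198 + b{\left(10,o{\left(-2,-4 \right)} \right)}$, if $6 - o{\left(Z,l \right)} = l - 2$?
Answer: $\frac{601}{3} \approx 200.33$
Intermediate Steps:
$o{\left(Z,l \right)} = 8 - l$ ($o{\left(Z,l \right)} = 6 - \left(l - 2\right) = 6 - \left(-2 + l\right) = 8 - l$)
$b{\left(h,q \right)} = 2 + \frac{\sqrt{-8 + q}}{6}$ ($b{\left(h,q \right)} = 2 + \frac{\sqrt{q - 8}}{6} = 2 + \frac{\sqrt{-8 + q}}{6}$)
$198 + b{\left(10,o{\left(-2,-4 \right)} \right)} = 198 + \left(2 + \frac{\sqrt{-8 + \left(8 - -4\right)}}{6}\right) = 198 + \left(2 + \frac{\sqrt{-8 + \left(8 + 4\right)}}{6}\right) = 198 + \left(2 + \frac{\sqrt{-8 + 12}}{6}\right) = 198 + \left(2 + \frac{\sqrt{4}}{6}\right) = 198 + \left(2 + \frac{1}{6} \cdot 2\right) = 198 + \left(2 + \frac{1}{3}\right) = 198 + \frac{7}{3} = \frac{601}{3}$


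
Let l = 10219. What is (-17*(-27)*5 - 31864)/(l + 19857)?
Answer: -29569/30076 ≈ -0.98314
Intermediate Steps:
(-17*(-27)*5 - 31864)/(l + 19857) = (-17*(-27)*5 - 31864)/(10219 + 19857) = (459*5 - 31864)/30076 = (2295 - 31864)*(1/30076) = -29569*1/30076 = -29569/30076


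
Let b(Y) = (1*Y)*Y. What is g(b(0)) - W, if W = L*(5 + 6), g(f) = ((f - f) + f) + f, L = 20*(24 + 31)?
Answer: -12100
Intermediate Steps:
L = 1100 (L = 20*55 = 1100)
b(Y) = Y² (b(Y) = Y*Y = Y²)
g(f) = 2*f (g(f) = (0 + f) + f = f + f = 2*f)
W = 12100 (W = 1100*(5 + 6) = 1100*11 = 12100)
g(b(0)) - W = 2*0² - 1*12100 = 2*0 - 12100 = 0 - 12100 = -12100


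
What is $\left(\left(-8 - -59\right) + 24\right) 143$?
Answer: $10725$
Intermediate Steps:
$\left(\left(-8 - -59\right) + 24\right) 143 = \left(\left(-8 + 59\right) + 24\right) 143 = \left(51 + 24\right) 143 = 75 \cdot 143 = 10725$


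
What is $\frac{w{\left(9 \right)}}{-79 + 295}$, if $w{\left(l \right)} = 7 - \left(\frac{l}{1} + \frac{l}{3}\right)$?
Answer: $- \frac{5}{216} \approx -0.023148$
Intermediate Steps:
$w{\left(l \right)} = 7 - \frac{4 l}{3}$ ($w{\left(l \right)} = 7 - \left(l 1 + l \frac{1}{3}\right) = 7 - \left(l + \frac{l}{3}\right) = 7 - \frac{4 l}{3}$)
$\frac{w{\left(9 \right)}}{-79 + 295} = \frac{7 - 12}{-79 + 295} = \frac{7 - 12}{216} = \frac{1}{216} \left(-5\right) = - \frac{5}{216}$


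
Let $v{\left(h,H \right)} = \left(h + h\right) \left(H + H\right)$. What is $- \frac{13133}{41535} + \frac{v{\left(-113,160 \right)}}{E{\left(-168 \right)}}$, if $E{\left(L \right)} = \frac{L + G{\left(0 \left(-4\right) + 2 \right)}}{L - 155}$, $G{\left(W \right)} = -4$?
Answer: $- \frac{242558319119}{1786005} \approx -1.3581 \cdot 10^{5}$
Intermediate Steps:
$v{\left(h,H \right)} = 4 H h$ ($v{\left(h,H \right)} = 2 h 2 H = 4 H h$)
$E{\left(L \right)} = \frac{-4 + L}{-155 + L}$ ($E{\left(L \right)} = \frac{L - 4}{L - 155} = \frac{-4 + L}{-155 + L}$)
$- \frac{13133}{41535} + \frac{v{\left(-113,160 \right)}}{E{\left(-168 \right)}} = - \frac{13133}{41535} + \frac{4 \cdot 160 \left(-113\right)}{\frac{1}{-155 - 168} \left(-4 - 168\right)} = \left(-13133\right) \frac{1}{41535} - \frac{72320}{\frac{1}{-323} \left(-172\right)} = - \frac{13133}{41535} - \frac{72320}{\left(- \frac{1}{323}\right) \left(-172\right)} = - \frac{13133}{41535} - \frac{72320}{\frac{172}{323}} = - \frac{13133}{41535} - \frac{5839840}{43} = - \frac{242558319119}{1786005}$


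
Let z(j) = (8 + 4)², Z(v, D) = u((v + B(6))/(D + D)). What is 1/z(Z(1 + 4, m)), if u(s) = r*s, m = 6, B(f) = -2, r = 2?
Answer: 1/144 ≈ 0.0069444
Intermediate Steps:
u(s) = 2*s
Z(v, D) = (-2 + v)/D (Z(v, D) = 2*((v - 2)/(D + D)) = 2*((-2 + v)/((2*D))) = 2*((-2 + v)*(1/(2*D))) = 2*((-2 + v)/(2*D)) = (-2 + v)/D)
z(j) = 144 (z(j) = 12² = 144)
1/z(Z(1 + 4, m)) = 1/144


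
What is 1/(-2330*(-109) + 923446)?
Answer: 1/1177416 ≈ 8.4932e-7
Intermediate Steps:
1/(-2330*(-109) + 923446) = 1/(253970 + 923446) = 1/1177416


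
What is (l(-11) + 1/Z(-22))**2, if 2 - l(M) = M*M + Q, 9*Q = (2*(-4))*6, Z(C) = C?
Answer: 56325025/4356 ≈ 12930.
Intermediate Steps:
Q = -16/3 (Q = ((2*(-4))*6)/9 = (-8*6)/9 = (1/9)*(-48) = -16/3 ≈ -5.3333)
l(M) = 22/3 - M**2 (l(M) = 2 - (M*M - 16/3) = 2 - (M**2 - 16/3) = 2 - (-16/3 + M**2) = 2 + (16/3 - M**2) = 22/3 - M**2)
(l(-11) + 1/Z(-22))**2 = ((22/3 - 1*(-11)**2) + 1/(-22))**2 = ((22/3 - 1*121) - 1/22)**2 = ((22/3 - 121) - 1/22)**2 = (-341/3 - 1/22)**2 = (-7505/66)**2 = 56325025/4356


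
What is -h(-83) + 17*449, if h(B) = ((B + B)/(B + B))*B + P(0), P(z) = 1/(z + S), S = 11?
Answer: 84875/11 ≈ 7715.9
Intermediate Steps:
P(z) = 1/(11 + z) (P(z) = 1/(z + 11) = 1/(11 + z))
h(B) = 1/11 + B (h(B) = ((B + B)/(B + B))*B + 1/(11 + 0) = ((2*B)/((2*B)))*B + 1/11 = ((2*B)*(1/(2*B)))*B + 1/11 = 1*B + 1/11 = B + 1/11 = 1/11 + B)
-h(-83) + 17*449 = -(1/11 - 83) + 17*449 = -1*(-912/11) + 7633 = 912/11 + 7633 = 84875/11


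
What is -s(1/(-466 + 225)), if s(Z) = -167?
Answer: 167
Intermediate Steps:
-s(1/(-466 + 225)) = -1*(-167) = 167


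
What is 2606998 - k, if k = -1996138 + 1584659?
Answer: 3018477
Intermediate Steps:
k = -411479
2606998 - k = 2606998 - 1*(-411479) = 2606998 + 411479 = 3018477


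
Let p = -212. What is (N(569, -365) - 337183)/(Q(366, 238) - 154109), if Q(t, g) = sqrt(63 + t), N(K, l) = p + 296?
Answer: 7421427113/3392797636 + 48157*sqrt(429)/3392797636 ≈ 2.1877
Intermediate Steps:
N(K, l) = 84 (N(K, l) = -212 + 296 = 84)
(N(569, -365) - 337183)/(Q(366, 238) - 154109) = (84 - 337183)/(sqrt(63 + 366) - 154109) = -337099/(sqrt(429) - 154109) = -337099/(-154109 + sqrt(429))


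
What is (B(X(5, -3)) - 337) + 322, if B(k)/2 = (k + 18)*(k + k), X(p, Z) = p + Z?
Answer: 145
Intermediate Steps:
X(p, Z) = Z + p
B(k) = 4*k*(18 + k) (B(k) = 2*((k + 18)*(k + k)) = 2*((18 + k)*(2*k)) = 2*(2*k*(18 + k)) = 4*k*(18 + k))
(B(X(5, -3)) - 337) + 322 = (4*(-3 + 5)*(18 + (-3 + 5)) - 337) + 322 = (4*2*(18 + 2) - 337) + 322 = (4*2*20 - 337) + 322 = (160 - 337) + 322 = -177 + 322 = 145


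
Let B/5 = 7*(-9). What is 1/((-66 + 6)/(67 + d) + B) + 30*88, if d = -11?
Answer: 11681986/4425 ≈ 2640.0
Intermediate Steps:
B = -315 (B = 5*(7*(-9)) = 5*(-63) = -315)
1/((-66 + 6)/(67 + d) + B) + 30*88 = 1/((-66 + 6)/(67 - 11) - 315) + 30*88 = 1/(-60/56 - 315) + 2640 = 1/(-60*1/56 - 315) + 2640 = 1/(-15/14 - 315) + 2640 = 1/(-4425/14) + 2640 = -14/4425 + 2640 = 11681986/4425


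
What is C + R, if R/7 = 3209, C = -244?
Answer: 22219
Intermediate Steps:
R = 22463 (R = 7*3209 = 22463)
C + R = -244 + 22463 = 22219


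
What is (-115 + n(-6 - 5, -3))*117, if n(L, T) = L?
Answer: -14742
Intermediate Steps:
(-115 + n(-6 - 5, -3))*117 = (-115 + (-6 - 5))*117 = (-115 - 11)*117 = -126*117 = -14742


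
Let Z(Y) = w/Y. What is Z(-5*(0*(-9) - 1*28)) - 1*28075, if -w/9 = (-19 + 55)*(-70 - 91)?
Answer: -138512/5 ≈ -27702.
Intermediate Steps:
w = 52164 (w = -9*(-19 + 55)*(-70 - 91) = -324*(-161) = -9*(-5796) = 52164)
Z(Y) = 52164/Y
Z(-5*(0*(-9) - 1*28)) - 1*28075 = 52164/((-5*(0*(-9) - 1*28))) - 1*28075 = 52164/((-5*(0 - 28))) - 28075 = 52164/((-5*(-28))) - 28075 = 52164/140 - 28075 = 52164*(1/140) - 28075 = 1863/5 - 28075 = -138512/5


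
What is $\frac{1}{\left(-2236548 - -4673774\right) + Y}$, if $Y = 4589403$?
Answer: $\frac{1}{7026629} \approx 1.4232 \cdot 10^{-7}$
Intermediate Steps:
$\frac{1}{\left(-2236548 - -4673774\right) + Y} = \frac{1}{\left(-2236548 - -4673774\right) + 4589403} = \frac{1}{\left(-2236548 + 4673774\right) + 4589403} = \frac{1}{2437226 + 4589403} = \frac{1}{7026629}$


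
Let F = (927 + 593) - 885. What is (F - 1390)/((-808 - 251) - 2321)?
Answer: 151/676 ≈ 0.22337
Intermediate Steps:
F = 635 (F = 1520 - 885 = 635)
(F - 1390)/((-808 - 251) - 2321) = (635 - 1390)/((-808 - 251) - 2321) = -755/(-1059 - 2321) = -755/(-3380) = -755*(-1/3380) = 151/676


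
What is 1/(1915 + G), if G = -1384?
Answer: 1/531 ≈ 0.0018832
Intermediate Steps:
1/(1915 + G) = 1/(1915 - 1384) = 1/531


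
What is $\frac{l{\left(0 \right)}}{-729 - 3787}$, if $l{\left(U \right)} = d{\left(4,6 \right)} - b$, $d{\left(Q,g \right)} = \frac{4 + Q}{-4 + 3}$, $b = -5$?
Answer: $\frac{3}{4516} \approx 0.0006643$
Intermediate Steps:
$d{\left(Q,g \right)} = -4 - Q$ ($d{\left(Q,g \right)} = \frac{4 + Q}{-1} = \left(4 + Q\right) \left(-1\right) = -4 - Q$)
$l{\left(U \right)} = -3$ ($l{\left(U \right)} = \left(-4 - 4\right) - -5 = \left(-4 - 4\right) + 5 = -8 + 5 = -3$)
$\frac{l{\left(0 \right)}}{-729 - 3787} = - \frac{3}{-729 - 3787} = - \frac{3}{-4516} = \left(-3\right) \left(- \frac{1}{4516}\right) = \frac{3}{4516}$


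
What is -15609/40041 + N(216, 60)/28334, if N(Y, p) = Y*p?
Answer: 12777659/189086949 ≈ 0.067576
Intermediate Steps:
-15609/40041 + N(216, 60)/28334 = -15609/40041 + (216*60)/28334 = -15609*1/40041 + 12960*(1/28334) = -5203/13347 + 6480/14167 = 12777659/189086949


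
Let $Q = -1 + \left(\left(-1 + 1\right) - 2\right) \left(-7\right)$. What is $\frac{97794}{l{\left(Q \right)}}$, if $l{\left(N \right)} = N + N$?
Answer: $\frac{48897}{13} \approx 3761.3$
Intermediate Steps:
$Q = 13$ ($Q = -1 + \left(0 - 2\right) \left(-7\right) = -1 - -14 = -1 + 14 = 13$)
$l{\left(N \right)} = 2 N$
$\frac{97794}{l{\left(Q \right)}} = \frac{97794}{2 \cdot 13} = \frac{97794}{26} = 97794 \cdot \frac{1}{26} = \frac{48897}{13}$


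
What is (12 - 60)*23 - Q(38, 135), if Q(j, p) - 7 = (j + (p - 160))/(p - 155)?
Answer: -22207/20 ≈ -1110.3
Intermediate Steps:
Q(j, p) = 7 + (-160 + j + p)/(-155 + p) (Q(j, p) = 7 + (j + (p - 160))/(p - 155) = 7 + (j + (-160 + p))/(-155 + p) = 7 + (-160 + j + p)/(-155 + p))
(12 - 60)*23 - Q(38, 135) = (12 - 60)*23 - (-1245 + 38 + 8*135)/(-155 + 135) = -48*23 - (-1245 + 38 + 1080)/(-20) = -1104 - (-1)*(-127)/20 = -1104 - 1*127/20 = -1104 - 127/20 = -22207/20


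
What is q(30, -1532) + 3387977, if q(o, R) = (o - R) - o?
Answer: 3389509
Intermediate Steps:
q(o, R) = -R
q(30, -1532) + 3387977 = -1*(-1532) + 3387977 = 1532 + 3387977 = 3389509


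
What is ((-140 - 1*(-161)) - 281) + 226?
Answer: -34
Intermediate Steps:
((-140 - 1*(-161)) - 281) + 226 = ((-140 + 161) - 281) + 226 = (21 - 281) + 226 = -260 + 226 = -34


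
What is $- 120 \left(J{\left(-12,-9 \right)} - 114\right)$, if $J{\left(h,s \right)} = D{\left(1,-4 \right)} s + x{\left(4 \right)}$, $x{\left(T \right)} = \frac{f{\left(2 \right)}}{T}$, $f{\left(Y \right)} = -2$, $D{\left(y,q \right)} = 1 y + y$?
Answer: $15900$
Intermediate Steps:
$D{\left(y,q \right)} = 2 y$ ($D{\left(y,q \right)} = y + y = 2 y$)
$x{\left(T \right)} = - \frac{2}{T}$
$J{\left(h,s \right)} = - \frac{1}{2} + 2 s$ ($J{\left(h,s \right)} = 2 \cdot 1 s - \frac{2}{4} = 2 s - \frac{1}{2} = - \frac{1}{2} + 2 s$)
$- 120 \left(J{\left(-12,-9 \right)} - 114\right) = - 120 \left(\left(- \frac{1}{2} + 2 \left(-9\right)\right) - 114\right) = - 120 \left(\left(- \frac{1}{2} - 18\right) - 114\right) = - 120 \left(- \frac{37}{2} - 114\right) = \left(-120\right) \left(- \frac{265}{2}\right) = 15900$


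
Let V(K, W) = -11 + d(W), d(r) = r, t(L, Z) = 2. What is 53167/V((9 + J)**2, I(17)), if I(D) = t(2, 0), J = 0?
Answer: -53167/9 ≈ -5907.4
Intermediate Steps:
I(D) = 2
V(K, W) = -11 + W
53167/V((9 + J)**2, I(17)) = 53167/(-11 + 2) = 53167/(-9) = 53167*(-1/9) = -53167/9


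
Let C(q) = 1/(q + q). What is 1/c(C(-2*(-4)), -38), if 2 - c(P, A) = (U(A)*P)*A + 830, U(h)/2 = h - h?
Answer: -1/828 ≈ -0.0012077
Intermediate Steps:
U(h) = 0 (U(h) = 2*(h - h) = 2*0 = 0)
C(q) = 1/(2*q)
c(P, A) = -828 (c(P, A) = 2 - ((0*P)*A + 830) = 2 - (0*A + 830) = 2 - (0 + 830) = 2 - 1*830 = 2 - 830 = -828)
1/c(C(-2*(-4)), -38) = 1/(-828) = -1/828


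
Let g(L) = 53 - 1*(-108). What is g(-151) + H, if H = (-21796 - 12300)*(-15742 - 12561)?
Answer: 965019249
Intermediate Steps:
g(L) = 161 (g(L) = 53 + 108 = 161)
H = 965019088 (H = -34096*(-28303) = 965019088)
g(-151) + H = 161 + 965019088 = 965019249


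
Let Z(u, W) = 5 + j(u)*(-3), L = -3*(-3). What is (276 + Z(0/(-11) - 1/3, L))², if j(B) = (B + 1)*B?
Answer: 714025/9 ≈ 79336.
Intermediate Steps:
L = 9
j(B) = B*(1 + B) (j(B) = (1 + B)*B = B*(1 + B))
Z(u, W) = 5 - 3*u*(1 + u) (Z(u, W) = 5 + (u*(1 + u))*(-3) = 5 - 3*u*(1 + u))
(276 + Z(0/(-11) - 1/3, L))² = (276 + (5 - 3*(0/(-11) - 1/3)*(1 + (0/(-11) - 1/3))))² = (276 + (5 - 3*(0*(-1/11) - 1*⅓)*(1 + (0*(-1/11) - 1*⅓))))² = (276 + (5 - 3*(0 - ⅓)*(1 + (0 - ⅓))))² = (276 + (5 - 3*(-⅓)*(1 - ⅓)))² = (276 + (5 - 3*(-⅓)*⅔))² = (276 + (5 + ⅔))² = (276 + 17/3)² = (845/3)² = 714025/9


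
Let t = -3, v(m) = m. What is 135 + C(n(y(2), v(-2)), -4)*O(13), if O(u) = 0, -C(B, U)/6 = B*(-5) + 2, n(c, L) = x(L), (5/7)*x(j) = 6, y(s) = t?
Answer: 135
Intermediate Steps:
y(s) = -3
x(j) = 42/5 (x(j) = (7/5)*6 = 42/5)
n(c, L) = 42/5
C(B, U) = -12 + 30*B (C(B, U) = -6*(B*(-5) + 2) = -6*(-5*B + 2) = -6*(2 - 5*B) = -12 + 30*B)
135 + C(n(y(2), v(-2)), -4)*O(13) = 135 + (-12 + 30*(42/5))*0 = 135 + (-12 + 252)*0 = 135 + 240*0 = 135 + 0 = 135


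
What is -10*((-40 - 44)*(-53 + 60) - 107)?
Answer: 6950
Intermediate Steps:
-10*((-40 - 44)*(-53 + 60) - 107) = -10*(-84*7 - 107) = -10*(-588 - 107) = -10*(-695) = 6950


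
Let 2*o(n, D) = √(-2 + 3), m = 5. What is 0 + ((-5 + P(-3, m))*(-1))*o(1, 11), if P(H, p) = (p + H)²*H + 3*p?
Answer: 1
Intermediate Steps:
P(H, p) = 3*p + H*(H + p)² (P(H, p) = (H + p)²*H + 3*p = H*(H + p)² + 3*p = 3*p + H*(H + p)²)
o(n, D) = ½ (o(n, D) = √(-2 + 3)/2 = √1/2 = (½)*1 = ½)
0 + ((-5 + P(-3, m))*(-1))*o(1, 11) = 0 + ((-5 + (3*5 - 3*(-3 + 5)²))*(-1))*(½) = 0 + ((-5 + (15 - 3*2²))*(-1))*(½) = 0 + ((-5 + (15 - 3*4))*(-1))*(½) = 0 + ((-5 + (15 - 12))*(-1))*(½) = 0 + ((-5 + 3)*(-1))*(½) = 0 - 2*(-1)*(½) = 0 + 2*(½) = 0 + 1 = 1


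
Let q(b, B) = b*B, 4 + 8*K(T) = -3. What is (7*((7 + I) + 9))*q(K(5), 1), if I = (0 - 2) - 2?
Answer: -147/2 ≈ -73.500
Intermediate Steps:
I = -4 (I = -2 - 2 = -4)
K(T) = -7/8 (K(T) = -1/2 + (1/8)*(-3) = -1/2 - 3/8 = -7/8)
q(b, B) = B*b
(7*((7 + I) + 9))*q(K(5), 1) = (7*((7 - 4) + 9))*(1*(-7/8)) = (7*(3 + 9))*(-7/8) = (7*12)*(-7/8) = 84*(-7/8) = -147/2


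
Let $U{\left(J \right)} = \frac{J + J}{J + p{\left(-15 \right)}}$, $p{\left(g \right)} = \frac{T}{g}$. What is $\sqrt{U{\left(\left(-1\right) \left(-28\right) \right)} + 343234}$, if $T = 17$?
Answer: $\frac{\sqrt{55744629226}}{403} \approx 585.86$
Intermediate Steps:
$p{\left(g \right)} = \frac{17}{g}$
$U{\left(J \right)} = \frac{2 J}{- \frac{17}{15} + J}$ ($U{\left(J \right)} = \frac{J + J}{J + \frac{17}{-15}} = \frac{2 J}{J + 17 \left(- \frac{1}{15}\right)} = \frac{2 J}{J - \frac{17}{15}} = \frac{2 J}{- \frac{17}{15} + J}$)
$\sqrt{U{\left(\left(-1\right) \left(-28\right) \right)} + 343234} = \sqrt{\frac{30 \left(\left(-1\right) \left(-28\right)\right)}{-17 + 15 \left(\left(-1\right) \left(-28\right)\right)} + 343234} = \sqrt{30 \cdot 28 \frac{1}{-17 + 15 \cdot 28} + 343234} = \sqrt{30 \cdot 28 \frac{1}{-17 + 420} + 343234} = \sqrt{30 \cdot 28 \cdot \frac{1}{403} + 343234} = \sqrt{\frac{840}{403} + 343234} = \sqrt{\frac{138324142}{403}} = \frac{\sqrt{55744629226}}{403}$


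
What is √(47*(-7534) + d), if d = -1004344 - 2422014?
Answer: 2*I*√945114 ≈ 1944.3*I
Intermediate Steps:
d = -3426358
√(47*(-7534) + d) = √(47*(-7534) - 3426358) = √(-354098 - 3426358) = √(-3780456) = 2*I*√945114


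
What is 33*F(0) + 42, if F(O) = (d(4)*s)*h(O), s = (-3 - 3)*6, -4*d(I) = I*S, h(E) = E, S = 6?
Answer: 42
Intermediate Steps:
d(I) = -3*I/2 (d(I) = -I*6/4 = -3*I/2)
s = -36 (s = -6*6 = -36)
F(O) = 216*O (F(O) = (-3/2*4*(-36))*O = (-6*(-36))*O = 216*O)
33*F(0) + 42 = 33*(216*0) + 42 = 33*0 + 42 = 0 + 42 = 42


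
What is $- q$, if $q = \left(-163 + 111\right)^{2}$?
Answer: $-2704$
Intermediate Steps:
$q = 2704$ ($q = \left(-52\right)^{2} = 2704$)
$- q = \left(-1\right) 2704 = -2704$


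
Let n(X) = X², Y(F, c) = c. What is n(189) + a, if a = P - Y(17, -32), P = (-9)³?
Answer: 35024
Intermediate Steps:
P = -729
a = -697 (a = -729 - 1*(-32) = -729 + 32 = -697)
n(189) + a = 189² - 697 = 35721 - 697 = 35024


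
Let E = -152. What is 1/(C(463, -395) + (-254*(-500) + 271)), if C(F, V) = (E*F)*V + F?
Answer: 1/27926254 ≈ 3.5809e-8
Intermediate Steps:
C(F, V) = F - 152*F*V (C(F, V) = (-152*F)*V + F = -152*F*V + F = F - 152*F*V)
1/(C(463, -395) + (-254*(-500) + 271)) = 1/(463*(1 - 152*(-395)) + (-254*(-500) + 271)) = 1/(463*(1 + 60040) + (127000 + 271)) = 1/(463*60041 + 127271) = 1/(27798983 + 127271) = 1/27926254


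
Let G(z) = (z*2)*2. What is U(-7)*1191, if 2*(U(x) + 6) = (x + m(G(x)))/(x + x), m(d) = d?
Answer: -22629/4 ≈ -5657.3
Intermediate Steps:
G(z) = 4*z (G(z) = (2*z)*2 = 4*z)
U(x) = -19/4 (U(x) = -6 + ((x + 4*x)/(x + x))/2 = -6 + ((5*x)/((2*x)))/2 = -6 + ((5*x)*(1/(2*x)))/2 = -6 + (½)*(5/2) = -6 + 5/4 = -19/4)
U(-7)*1191 = -19/4*1191 = -22629/4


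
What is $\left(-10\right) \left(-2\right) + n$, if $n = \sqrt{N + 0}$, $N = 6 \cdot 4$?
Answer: $20 + 2 \sqrt{6} \approx 24.899$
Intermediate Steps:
$N = 24$
$n = 2 \sqrt{6}$ ($n = \sqrt{24 + 0} = \sqrt{24} = 2 \sqrt{6} \approx 4.899$)
$\left(-10\right) \left(-2\right) + n = \left(-10\right) \left(-2\right) + 2 \sqrt{6} = 20 + 2 \sqrt{6}$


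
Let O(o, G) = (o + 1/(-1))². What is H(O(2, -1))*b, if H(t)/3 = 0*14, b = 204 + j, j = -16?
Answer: 0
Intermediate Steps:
O(o, G) = (-1 + o)² (O(o, G) = (o - 1)² = (-1 + o)²)
b = 188 (b = 204 - 16 = 188)
H(t) = 0 (H(t) = 3*(0*14) = 3*0 = 0)
H(O(2, -1))*b = 0*188 = 0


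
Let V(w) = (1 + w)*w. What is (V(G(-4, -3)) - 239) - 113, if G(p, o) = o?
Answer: -346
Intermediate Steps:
V(w) = w*(1 + w)
(V(G(-4, -3)) - 239) - 113 = (-3*(1 - 3) - 239) - 113 = (-3*(-2) - 239) - 113 = (6 - 239) - 113 = -233 - 113 = -346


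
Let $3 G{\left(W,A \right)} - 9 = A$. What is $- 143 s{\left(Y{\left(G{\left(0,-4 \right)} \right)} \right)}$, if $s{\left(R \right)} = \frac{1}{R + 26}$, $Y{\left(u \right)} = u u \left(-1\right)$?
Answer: $- \frac{117}{19} \approx -6.1579$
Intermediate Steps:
$G{\left(W,A \right)} = 3 + \frac{A}{3}$
$Y{\left(u \right)} = - u^{2}$ ($Y{\left(u \right)} = u^{2} \left(-1\right) = - u^{2}$)
$s{\left(R \right)} = \frac{1}{26 + R}$
$- 143 s{\left(Y{\left(G{\left(0,-4 \right)} \right)} \right)} = - \frac{143}{26 - \left(3 + \frac{1}{3} \left(-4\right)\right)^{2}} = - \frac{143}{26 - \left(3 - \frac{4}{3}\right)^{2}} = - \frac{143}{26 - \left(\frac{5}{3}\right)^{2}} = - \frac{143}{26 - \frac{25}{9}} = - \frac{143}{\frac{209}{9}} = \left(-143\right) \frac{9}{209} = - \frac{117}{19}$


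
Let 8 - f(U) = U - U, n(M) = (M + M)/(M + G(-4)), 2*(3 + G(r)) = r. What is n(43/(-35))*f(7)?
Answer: 344/109 ≈ 3.1560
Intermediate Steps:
G(r) = -3 + r/2
n(M) = 2*M/(-5 + M) (n(M) = (M + M)/(M + (-3 + (1/2)*(-4))) = (2*M)/(M + (-3 - 2)) = (2*M)/(M - 5) = (2*M)/(-5 + M) = 2*M/(-5 + M))
f(U) = 8 (f(U) = 8 - (U - U) = 8 - 1*0 = 8 + 0 = 8)
n(43/(-35))*f(7) = (2*(43/(-35))/(-5 + 43/(-35)))*8 = (2*(43*(-1/35))/(-5 + 43*(-1/35)))*8 = (2*(-43/35)/(-5 - 43/35))*8 = (2*(-43/35)/(-218/35))*8 = (2*(-43/35)*(-35/218))*8 = (43/109)*8 = 344/109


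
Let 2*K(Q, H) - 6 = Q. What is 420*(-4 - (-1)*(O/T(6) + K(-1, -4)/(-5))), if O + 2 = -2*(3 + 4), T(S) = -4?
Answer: -210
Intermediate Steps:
O = -16 (O = -2 - 2*(3 + 4) = -2 - 2*7 = -2 - 14 = -16)
K(Q, H) = 3 + Q/2
420*(-4 - (-1)*(O/T(6) + K(-1, -4)/(-5))) = 420*(-4 - (-1)*(-16/(-4) + (3 + (½)*(-1))/(-5))) = 420*(-4 - (-1)*(-16*(-¼) + (3 - ½)*(-⅕))) = 420*(-4 - (-1)*(4 + (5/2)*(-⅕))) = 420*(-4 - (-1)*(4 - ½)) = 420*(-4 - (-1)*7/2) = 420*(-4 - 1*(-7/2)) = 420*(-4 + 7/2) = 420*(-½) = -210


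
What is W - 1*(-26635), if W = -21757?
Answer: 4878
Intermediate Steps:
W - 1*(-26635) = -21757 - 1*(-26635) = -21757 + 26635 = 4878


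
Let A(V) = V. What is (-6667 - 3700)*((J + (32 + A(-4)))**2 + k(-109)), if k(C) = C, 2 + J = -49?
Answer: -4354140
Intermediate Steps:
J = -51 (J = -2 - 49 = -51)
(-6667 - 3700)*((J + (32 + A(-4)))**2 + k(-109)) = (-6667 - 3700)*((-51 + (32 - 4))**2 - 109) = -10367*((-51 + 28)**2 - 109) = -10367*((-23)**2 - 109) = -10367*(529 - 109) = -10367*420 = -4354140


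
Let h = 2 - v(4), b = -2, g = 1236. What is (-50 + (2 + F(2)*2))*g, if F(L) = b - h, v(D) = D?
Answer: -59328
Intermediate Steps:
h = -2 (h = 2 - 1*4 = 2 - 4 = -2)
F(L) = 0 (F(L) = -2 - 1*(-2) = -2 + 2 = 0)
(-50 + (2 + F(2)*2))*g = (-50 + (2 + 0*2))*1236 = (-50 + (2 + 0))*1236 = (-50 + 2)*1236 = -48*1236 = -59328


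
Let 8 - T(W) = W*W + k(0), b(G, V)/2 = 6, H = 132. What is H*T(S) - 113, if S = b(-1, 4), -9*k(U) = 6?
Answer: -17977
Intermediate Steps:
k(U) = -⅔ (k(U) = -⅑*6 = -⅔)
b(G, V) = 12 (b(G, V) = 2*6 = 12)
S = 12
T(W) = 26/3 - W² (T(W) = 8 - (W*W - ⅔) = 8 - (W² - ⅔) = 8 - (-⅔ + W²) = 8 + (⅔ - W²) = 26/3 - W²)
H*T(S) - 113 = 132*(26/3 - 1*12²) - 113 = 132*(26/3 - 1*144) - 113 = 132*(26/3 - 144) - 113 = 132*(-406/3) - 113 = -17864 - 113 = -17977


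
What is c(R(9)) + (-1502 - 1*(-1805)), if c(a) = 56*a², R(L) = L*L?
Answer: 367719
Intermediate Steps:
R(L) = L²
c(R(9)) + (-1502 - 1*(-1805)) = 56*(9²)² + (-1502 - 1*(-1805)) = 56*81² + (-1502 + 1805) = 56*6561 + 303 = 367416 + 303 = 367719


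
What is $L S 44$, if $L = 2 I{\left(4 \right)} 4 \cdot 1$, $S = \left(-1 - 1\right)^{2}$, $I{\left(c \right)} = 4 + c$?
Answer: $11264$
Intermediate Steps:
$S = 4$ ($S = \left(-2\right)^{2} = 4$)
$L = 64$ ($L = 2 \left(4 + 4\right) 4 \cdot 1 = 2 \cdot 8 \cdot 4 \cdot 1 = 16 \cdot 4 \cdot 1 = 64 \cdot 1 = 64$)
$L S 44 = 64 \cdot 4 \cdot 44 = 256 \cdot 44 = 11264$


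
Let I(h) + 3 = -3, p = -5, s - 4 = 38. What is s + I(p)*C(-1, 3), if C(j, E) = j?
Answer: 48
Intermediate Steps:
s = 42 (s = 4 + 38 = 42)
I(h) = -6 (I(h) = -3 - 3 = -6)
s + I(p)*C(-1, 3) = 42 - 6*(-1) = 42 + 6 = 48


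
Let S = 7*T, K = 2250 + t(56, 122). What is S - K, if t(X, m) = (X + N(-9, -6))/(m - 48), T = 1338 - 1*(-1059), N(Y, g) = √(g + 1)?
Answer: 537545/37 - I*√5/74 ≈ 14528.0 - 0.030217*I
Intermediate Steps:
N(Y, g) = √(1 + g)
T = 2397 (T = 1338 + 1059 = 2397)
t(X, m) = (X + I*√5)/(-48 + m) (t(X, m) = (X + √(1 - 6))/(m - 48) = (X + √(-5))/(-48 + m) = (X + I*√5)/(-48 + m))
K = 83278/37 + I*√5/74 (K = 2250 + (56 + I*√5)/(-48 + 122) = 2250 + (56 + I*√5)/74 = 2250 + (28/37 + I*√5/74) = 83278/37 + I*√5/74 ≈ 2250.8 + 0.030217*I)
S = 16779 (S = 7*2397 = 16779)
S - K = 16779 - (83278/37 + I*√5/74) = 16779 + (-83278/37 - I*√5/74) = 537545/37 - I*√5/74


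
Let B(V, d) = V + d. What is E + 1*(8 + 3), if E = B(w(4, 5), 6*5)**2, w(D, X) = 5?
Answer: 1236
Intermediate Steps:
E = 1225 (E = (5 + 6*5)**2 = (5 + 30)**2 = 35**2 = 1225)
E + 1*(8 + 3) = 1225 + 1*(8 + 3) = 1225 + 1*11 = 1225 + 11 = 1236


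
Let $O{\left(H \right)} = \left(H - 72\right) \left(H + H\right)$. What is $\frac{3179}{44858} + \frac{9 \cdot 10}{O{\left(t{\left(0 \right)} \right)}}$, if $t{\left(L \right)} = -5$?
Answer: $\frac{58955}{314006} \approx 0.18775$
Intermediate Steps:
$O{\left(H \right)} = 2 H \left(-72 + H\right)$ ($O{\left(H \right)} = \left(-72 + H\right) 2 H = 2 H \left(-72 + H\right)$)
$\frac{3179}{44858} + \frac{9 \cdot 10}{O{\left(t{\left(0 \right)} \right)}} = \frac{3179}{44858} + \frac{9 \cdot 10}{2 \left(-5\right) \left(-72 - 5\right)} = 3179 \cdot \frac{1}{44858} + \frac{90}{2 \left(-5\right) \left(-77\right)} = \frac{289}{4078} + \frac{90}{770} = \frac{289}{4078} + 90 \cdot \frac{1}{770} = \frac{289}{4078} + \frac{9}{77} = \frac{58955}{314006}$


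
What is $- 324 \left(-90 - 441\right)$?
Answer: $172044$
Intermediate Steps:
$- 324 \left(-90 - 441\right) = \left(-324\right) \left(-531\right) = 172044$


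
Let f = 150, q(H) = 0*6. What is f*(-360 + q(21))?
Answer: -54000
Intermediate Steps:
q(H) = 0
f*(-360 + q(21)) = 150*(-360 + 0) = 150*(-360) = -54000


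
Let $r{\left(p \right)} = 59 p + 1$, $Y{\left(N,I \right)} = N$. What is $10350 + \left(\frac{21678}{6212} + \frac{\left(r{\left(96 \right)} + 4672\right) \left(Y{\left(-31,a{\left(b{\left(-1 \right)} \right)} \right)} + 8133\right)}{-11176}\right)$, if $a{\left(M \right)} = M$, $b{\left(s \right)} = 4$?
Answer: $\frac{24817116155}{8678164} \approx 2859.7$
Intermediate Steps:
$r{\left(p \right)} = 1 + 59 p$
$10350 + \left(\frac{21678}{6212} + \frac{\left(r{\left(96 \right)} + 4672\right) \left(Y{\left(-31,a{\left(b{\left(-1 \right)} \right)} \right)} + 8133\right)}{-11176}\right) = 10350 + \left(\frac{21678}{6212} + \frac{\left(\left(1 + 59 \cdot 96\right) + 4672\right) \left(-31 + 8133\right)}{-11176}\right) = 10350 + \left(21678 \cdot \frac{1}{6212} + \left(\left(1 + 5664\right) + 4672\right) 8102 \left(- \frac{1}{11176}\right)\right) = 10350 + \left(\frac{10839}{3106} + \left(5665 + 4672\right) 8102 \left(- \frac{1}{11176}\right)\right) = 10350 + \left(\frac{10839}{3106} + 10337 \cdot 8102 \left(- \frac{1}{11176}\right)\right) = 10350 + \left(\frac{10839}{3106} + 83750374 \left(- \frac{1}{11176}\right)\right) = 10350 + \left(\frac{10839}{3106} - \frac{41875187}{5588}\right) = 10350 - \frac{65001881245}{8678164} = \frac{24817116155}{8678164}$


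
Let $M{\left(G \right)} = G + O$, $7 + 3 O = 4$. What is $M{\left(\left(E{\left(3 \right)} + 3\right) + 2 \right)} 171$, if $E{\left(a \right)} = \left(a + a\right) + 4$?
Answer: $2394$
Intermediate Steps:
$O = -1$ ($O = - \frac{7}{3} + \frac{1}{3} \cdot 4 = - \frac{7}{3} + \frac{4}{3} = -1$)
$E{\left(a \right)} = 4 + 2 a$ ($E{\left(a \right)} = 2 a + 4 = 4 + 2 a$)
$M{\left(G \right)} = -1 + G$ ($M{\left(G \right)} = G - 1 = -1 + G$)
$M{\left(\left(E{\left(3 \right)} + 3\right) + 2 \right)} 171 = \left(-1 + \left(\left(\left(4 + 2 \cdot 3\right) + 3\right) + 2\right)\right) 171 = \left(-1 + \left(\left(\left(4 + 6\right) + 3\right) + 2\right)\right) 171 = \left(-1 + \left(\left(10 + 3\right) + 2\right)\right) 171 = \left(-1 + \left(13 + 2\right)\right) 171 = \left(-1 + 15\right) 171 = 14 \cdot 171 = 2394$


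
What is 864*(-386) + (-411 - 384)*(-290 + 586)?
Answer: -568824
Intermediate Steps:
864*(-386) + (-411 - 384)*(-290 + 586) = -333504 - 795*296 = -333504 - 235320 = -568824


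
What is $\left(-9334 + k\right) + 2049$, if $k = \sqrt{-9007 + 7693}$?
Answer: $-7285 + 3 i \sqrt{146} \approx -7285.0 + 36.249 i$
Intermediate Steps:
$k = 3 i \sqrt{146}$ ($k = \sqrt{-1314} = 3 i \sqrt{146} \approx 36.249 i$)
$\left(-9334 + k\right) + 2049 = \left(-9334 + 3 i \sqrt{146}\right) + 2049 = -7285 + 3 i \sqrt{146}$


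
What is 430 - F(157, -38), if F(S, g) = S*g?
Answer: 6396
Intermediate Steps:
430 - F(157, -38) = 430 - 157*(-38) = 430 - 1*(-5966) = 430 + 5966 = 6396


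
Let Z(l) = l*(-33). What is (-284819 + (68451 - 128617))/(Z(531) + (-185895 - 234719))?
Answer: 344985/438137 ≈ 0.78739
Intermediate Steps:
Z(l) = -33*l
(-284819 + (68451 - 128617))/(Z(531) + (-185895 - 234719)) = (-284819 + (68451 - 128617))/(-33*531 + (-185895 - 234719)) = (-284819 - 60166)/(-17523 - 420614) = -344985/(-438137) = -344985*(-1/438137) = 344985/438137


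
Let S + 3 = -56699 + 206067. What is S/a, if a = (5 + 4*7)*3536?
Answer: 149365/116688 ≈ 1.2800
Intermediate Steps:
S = 149365 (S = -3 + (-56699 + 206067) = -3 + 149368 = 149365)
a = 116688 (a = (5 + 28)*3536 = 33*3536 = 116688)
S/a = 149365/116688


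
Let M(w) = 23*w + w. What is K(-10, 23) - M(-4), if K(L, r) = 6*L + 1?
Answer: 37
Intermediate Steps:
K(L, r) = 1 + 6*L
M(w) = 24*w
K(-10, 23) - M(-4) = (1 + 6*(-10)) - 24*(-4) = (1 - 60) - 1*(-96) = -59 + 96 = 37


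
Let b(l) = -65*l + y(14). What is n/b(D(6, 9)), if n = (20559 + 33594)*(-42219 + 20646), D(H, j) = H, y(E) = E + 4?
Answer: 389414223/124 ≈ 3.1404e+6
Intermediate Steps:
y(E) = 4 + E
b(l) = 18 - 65*l (b(l) = -65*l + (4 + 14) = -65*l + 18 = 18 - 65*l)
n = -1168242669 (n = 54153*(-21573) = -1168242669)
n/b(D(6, 9)) = -1168242669/(18 - 65*6) = -1168242669/(18 - 390) = -1168242669/(-372) = -1168242669*(-1/372) = 389414223/124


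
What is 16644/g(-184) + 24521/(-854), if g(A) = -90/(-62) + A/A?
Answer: 824755/122 ≈ 6760.3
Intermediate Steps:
g(A) = 76/31 (g(A) = -90*(-1/62) + 1 = 45/31 + 1 = 76/31)
16644/g(-184) + 24521/(-854) = 16644/(76/31) + 24521/(-854) = 16644*(31/76) + 24521*(-1/854) = 6789 - 3503/122 = 824755/122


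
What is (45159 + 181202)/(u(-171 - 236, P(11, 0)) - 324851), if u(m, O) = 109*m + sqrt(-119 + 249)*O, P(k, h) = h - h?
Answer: -226361/369214 ≈ -0.61309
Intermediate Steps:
P(k, h) = 0
u(m, O) = 109*m + O*sqrt(130) (u(m, O) = 109*m + sqrt(130)*O = 109*m + O*sqrt(130))
(45159 + 181202)/(u(-171 - 236, P(11, 0)) - 324851) = (45159 + 181202)/((109*(-171 - 236) + 0*sqrt(130)) - 324851) = 226361/((109*(-407) + 0) - 324851) = 226361/((-44363 + 0) - 324851) = 226361/(-44363 - 324851) = 226361/(-369214) = 226361*(-1/369214) = -226361/369214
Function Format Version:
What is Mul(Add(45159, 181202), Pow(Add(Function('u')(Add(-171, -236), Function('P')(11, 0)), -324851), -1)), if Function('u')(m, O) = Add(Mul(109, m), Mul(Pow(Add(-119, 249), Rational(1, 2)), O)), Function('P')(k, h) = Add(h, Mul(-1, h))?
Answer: Rational(-226361, 369214) ≈ -0.61309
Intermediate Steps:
Function('P')(k, h) = 0
Function('u')(m, O) = Add(Mul(109, m), Mul(O, Pow(130, Rational(1, 2)))) (Function('u')(m, O) = Add(Mul(109, m), Mul(Pow(130, Rational(1, 2)), O)) = Add(Mul(109, m), Mul(O, Pow(130, Rational(1, 2)))))
Mul(Add(45159, 181202), Pow(Add(Function('u')(Add(-171, -236), Function('P')(11, 0)), -324851), -1)) = Mul(Add(45159, 181202), Pow(Add(Add(Mul(109, Add(-171, -236)), Mul(0, Pow(130, Rational(1, 2)))), -324851), -1)) = Mul(226361, Pow(Add(Add(Mul(109, -407), 0), -324851), -1)) = Mul(226361, Pow(Add(Add(-44363, 0), -324851), -1)) = Mul(226361, Pow(Add(-44363, -324851), -1)) = Mul(226361, Pow(-369214, -1)) = Mul(226361, Rational(-1, 369214)) = Rational(-226361, 369214)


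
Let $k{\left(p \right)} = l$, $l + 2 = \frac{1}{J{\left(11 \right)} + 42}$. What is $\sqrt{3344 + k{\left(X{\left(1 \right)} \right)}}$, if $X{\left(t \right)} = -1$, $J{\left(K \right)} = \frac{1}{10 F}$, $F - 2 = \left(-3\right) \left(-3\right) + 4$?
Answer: $\frac{6 \sqrt{3685751047}}{6301} \approx 57.81$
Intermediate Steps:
$F = 15$ ($F = 2 + \left(\left(-3\right) \left(-3\right) + 4\right) = 2 + \left(9 + 4\right) = 2 + 13 = 15$)
$J{\left(K \right)} = \frac{1}{150}$ ($J{\left(K \right)} = \frac{1}{10 \cdot 15} = \frac{1}{10} \cdot \frac{1}{15} = \frac{1}{150}$)
$l = - \frac{12452}{6301}$ ($l = -2 + \frac{1}{\frac{1}{150} + 42} = -2 + \frac{1}{\frac{6301}{150}} = -2 + \frac{150}{6301} = - \frac{12452}{6301} \approx -1.9762$)
$k{\left(p \right)} = - \frac{12452}{6301}$
$\sqrt{3344 + k{\left(X{\left(1 \right)} \right)}} = \sqrt{3344 - \frac{12452}{6301}} = \sqrt{\frac{21058092}{6301}} = \frac{6 \sqrt{3685751047}}{6301}$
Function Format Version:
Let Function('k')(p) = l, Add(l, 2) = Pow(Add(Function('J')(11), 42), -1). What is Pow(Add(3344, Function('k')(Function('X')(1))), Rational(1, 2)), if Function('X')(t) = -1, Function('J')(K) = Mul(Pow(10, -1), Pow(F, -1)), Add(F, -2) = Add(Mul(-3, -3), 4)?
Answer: Mul(Rational(6, 6301), Pow(3685751047, Rational(1, 2))) ≈ 57.810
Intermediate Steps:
F = 15 (F = Add(2, Add(Mul(-3, -3), 4)) = Add(2, Add(9, 4)) = Add(2, 13) = 15)
Function('J')(K) = Rational(1, 150) (Function('J')(K) = Mul(Pow(10, -1), Pow(15, -1)) = Mul(Rational(1, 10), Rational(1, 15)) = Rational(1, 150))
l = Rational(-12452, 6301) (l = Add(-2, Pow(Add(Rational(1, 150), 42), -1)) = Add(-2, Pow(Rational(6301, 150), -1)) = Add(-2, Rational(150, 6301)) = Rational(-12452, 6301) ≈ -1.9762)
Function('k')(p) = Rational(-12452, 6301)
Pow(Add(3344, Function('k')(Function('X')(1))), Rational(1, 2)) = Pow(Add(3344, Rational(-12452, 6301)), Rational(1, 2)) = Pow(Rational(21058092, 6301), Rational(1, 2)) = Mul(Rational(6, 6301), Pow(3685751047, Rational(1, 2)))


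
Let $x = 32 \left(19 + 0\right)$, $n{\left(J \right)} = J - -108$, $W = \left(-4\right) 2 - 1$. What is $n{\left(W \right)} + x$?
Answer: $707$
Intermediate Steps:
$W = -9$ ($W = -8 - 1 = -9$)
$n{\left(J \right)} = 108 + J$ ($n{\left(J \right)} = J + 108 = 108 + J$)
$x = 608$ ($x = 32 \cdot 19 = 608$)
$n{\left(W \right)} + x = \left(108 - 9\right) + 608 = 99 + 608 = 707$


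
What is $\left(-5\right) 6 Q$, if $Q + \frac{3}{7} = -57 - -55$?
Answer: $\frac{510}{7} \approx 72.857$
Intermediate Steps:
$Q = - \frac{17}{7}$ ($Q = - \frac{3}{7} - 2 = - \frac{17}{7} \approx -2.4286$)
$\left(-5\right) 6 Q = \left(-5\right) 6 \left(- \frac{17}{7}\right) = \left(-30\right) \left(- \frac{17}{7}\right) = \frac{510}{7}$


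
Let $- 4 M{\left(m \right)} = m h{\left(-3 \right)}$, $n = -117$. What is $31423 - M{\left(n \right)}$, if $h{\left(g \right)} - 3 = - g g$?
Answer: $\frac{63197}{2} \approx 31599.0$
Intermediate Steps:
$h{\left(g \right)} = 3 - g^{2}$ ($h{\left(g \right)} = 3 + - g g = 3 - g^{2}$)
$M{\left(m \right)} = \frac{3 m}{2}$ ($M{\left(m \right)} = - \frac{m \left(3 - \left(-3\right)^{2}\right)}{4} = - \frac{m \left(3 - 9\right)}{4} = - \frac{m \left(-6\right)}{4} = - \frac{\left(-6\right) m}{4} = \frac{3 m}{2}$)
$31423 - M{\left(n \right)} = 31423 - \frac{3}{2} \left(-117\right) = 31423 - - \frac{351}{2} = 31423 + \frac{351}{2} = \frac{63197}{2}$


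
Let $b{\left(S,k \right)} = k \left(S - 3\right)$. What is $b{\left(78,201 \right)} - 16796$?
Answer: $-1721$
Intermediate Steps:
$b{\left(S,k \right)} = k \left(-3 + S\right)$
$b{\left(78,201 \right)} - 16796 = 201 \left(-3 + 78\right) - 16796 = 201 \cdot 75 - 16796 = 15075 - 16796 = -1721$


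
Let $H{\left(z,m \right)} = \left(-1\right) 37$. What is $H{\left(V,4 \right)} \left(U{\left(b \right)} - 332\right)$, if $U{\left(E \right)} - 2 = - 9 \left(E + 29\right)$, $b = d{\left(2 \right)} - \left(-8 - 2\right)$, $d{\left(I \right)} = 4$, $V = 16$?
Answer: $26529$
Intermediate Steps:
$H{\left(z,m \right)} = -37$
$b = 14$ ($b = 4 - \left(-8 - 2\right) = 4 - -10 = 4 + 10 = 14$)
$U{\left(E \right)} = -259 - 9 E$ ($U{\left(E \right)} = 2 - 9 \left(E + 29\right) = 2 - 9 \left(29 + E\right) = 2 - \left(261 + 9 E\right) = -259 - 9 E$)
$H{\left(V,4 \right)} \left(U{\left(b \right)} - 332\right) = - 37 \left(\left(-259 - 126\right) - 332\right) = - 37 \left(-385 - 332\right) = \left(-37\right) \left(-717\right) = 26529$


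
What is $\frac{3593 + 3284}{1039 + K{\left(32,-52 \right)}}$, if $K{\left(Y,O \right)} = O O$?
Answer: $\frac{6877}{3743} \approx 1.8373$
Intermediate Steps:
$K{\left(Y,O \right)} = O^{2}$
$\frac{3593 + 3284}{1039 + K{\left(32,-52 \right)}} = \frac{3593 + 3284}{1039 + \left(-52\right)^{2}} = \frac{6877}{1039 + 2704} = \frac{6877}{3743}$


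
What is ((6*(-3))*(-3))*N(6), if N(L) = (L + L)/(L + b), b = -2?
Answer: 162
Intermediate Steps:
N(L) = 2*L/(-2 + L) (N(L) = (L + L)/(L - 2) = (2*L)/(-2 + L) = 2*L/(-2 + L))
((6*(-3))*(-3))*N(6) = ((6*(-3))*(-3))*(2*6/(-2 + 6)) = (-18*(-3))*(2*6/4) = 54*(2*6*(1/4)) = 54*3 = 162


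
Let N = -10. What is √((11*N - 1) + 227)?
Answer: 2*√29 ≈ 10.770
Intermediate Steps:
√((11*N - 1) + 227) = √((11*(-10) - 1) + 227) = √((-110 - 1) + 227) = √(-111 + 227) = √116 = 2*√29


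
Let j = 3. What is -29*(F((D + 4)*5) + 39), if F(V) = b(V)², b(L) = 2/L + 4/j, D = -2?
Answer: -269816/225 ≈ -1199.2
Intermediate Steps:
b(L) = 4/3 + 2/L (b(L) = 2/L + 4/3 = 4/3 + 2/L)
F(V) = (4/3 + 2/V)²
-29*(F((D + 4)*5) + 39) = -29*((4/3 + 2/(((-2 + 4)*5)))² + 39) = -29*((4/3 + 2/((2*5)))² + 39) = -29*((4/3 + 2/10)² + 39) = -29*((4/3 + 2*(⅒))² + 39) = -29*((4/3 + ⅕)² + 39) = -29*((23/15)² + 39) = -29*(529/225 + 39) = -29*9304/225 = -269816/225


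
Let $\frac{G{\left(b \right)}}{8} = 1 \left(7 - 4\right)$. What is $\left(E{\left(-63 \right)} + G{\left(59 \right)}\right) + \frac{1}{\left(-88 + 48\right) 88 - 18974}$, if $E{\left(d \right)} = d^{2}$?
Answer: $\frac{89818541}{22494} \approx 3993.0$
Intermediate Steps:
$G{\left(b \right)} = 24$ ($G{\left(b \right)} = 8 \cdot 1 \left(7 - 4\right) = 8 \cdot 1 \cdot 3 = 8 \cdot 3 = 24$)
$\left(E{\left(-63 \right)} + G{\left(59 \right)}\right) + \frac{1}{\left(-88 + 48\right) 88 - 18974} = \left(\left(-63\right)^{2} + 24\right) + \frac{1}{\left(-88 + 48\right) 88 - 18974} = \left(3969 + 24\right) + \frac{1}{\left(-40\right) 88 - 18974} = 3993 + \frac{1}{-3520 - 18974} = 3993 + \frac{1}{-22494} = 3993 - \frac{1}{22494} = \frac{89818541}{22494}$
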